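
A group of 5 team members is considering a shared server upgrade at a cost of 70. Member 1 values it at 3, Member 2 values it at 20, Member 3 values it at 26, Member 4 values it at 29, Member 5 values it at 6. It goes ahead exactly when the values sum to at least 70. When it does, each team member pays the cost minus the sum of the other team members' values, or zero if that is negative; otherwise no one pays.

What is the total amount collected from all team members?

33

Total value 84 ≥ cost 70, so it is built.
Member 1: others sum to 81; max(0, 70 - 81) = 0.
Member 2: others sum to 64; max(0, 70 - 64) = 6.
Member 3: others sum to 58; max(0, 70 - 58) = 12.
Member 4: others sum to 55; max(0, 70 - 55) = 15.
Member 5: others sum to 78; max(0, 70 - 78) = 0.
Total collected = 0 + 6 + 12 + 15 + 0 = 33.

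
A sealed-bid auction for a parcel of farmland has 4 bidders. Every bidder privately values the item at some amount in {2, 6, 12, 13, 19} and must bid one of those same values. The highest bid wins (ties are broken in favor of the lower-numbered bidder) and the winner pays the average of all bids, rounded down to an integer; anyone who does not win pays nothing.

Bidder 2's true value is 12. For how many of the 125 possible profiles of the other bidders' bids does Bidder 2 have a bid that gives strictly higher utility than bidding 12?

44

Others bid (2, 2, 2): truth gives 8; bid 6 gives 9 > 8. Violating.
Others bid (2, 2, 6): truth gives 7; bid 6 gives 8 > 7. Violating.
Others bid (2, 2, 13): truth gives 0; bid 13 gives 5 > 0. Violating.
Others bid (2, 2, 19): truth gives 0; bid 19 gives 2 > 0. Violating.
Others bid (2, 2, 12): truth gives 5; no alternative beats it.
Others bid (2, 6, 12): truth gives 4; no alternative beats it.
(Checking all 125 profiles: 44 have a profitable deviation, 81 do not.)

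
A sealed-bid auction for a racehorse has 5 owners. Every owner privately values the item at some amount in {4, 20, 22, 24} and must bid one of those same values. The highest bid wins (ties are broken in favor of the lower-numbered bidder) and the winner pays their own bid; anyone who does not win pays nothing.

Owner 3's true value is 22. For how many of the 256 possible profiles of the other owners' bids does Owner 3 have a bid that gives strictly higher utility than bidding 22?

4

Others bid (4, 4, 4, 4): truth gives 0; bid 20 gives 2 > 0. Violating.
Others bid (4, 4, 4, 20): truth gives 0; bid 20 gives 2 > 0. Violating.
Others bid (4, 4, 20, 4): truth gives 0; bid 20 gives 2 > 0. Violating.
Others bid (4, 4, 20, 20): truth gives 0; bid 20 gives 2 > 0. Violating.
Others bid (4, 4, 4, 22): truth gives 0; no alternative beats it.
Others bid (4, 4, 4, 24): truth gives 0; no alternative beats it.
(Checking all 256 profiles: 4 have a profitable deviation, 252 do not.)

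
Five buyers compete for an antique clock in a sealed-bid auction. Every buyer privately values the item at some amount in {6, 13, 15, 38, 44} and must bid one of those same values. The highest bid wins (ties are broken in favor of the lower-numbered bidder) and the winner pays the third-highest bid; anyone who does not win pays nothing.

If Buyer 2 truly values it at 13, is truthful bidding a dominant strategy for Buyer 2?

No

Consider the case where Buyer 1 bids 6, Buyer 3 bids 6, Buyer 4 bids 6 and Buyer 5 bids 15.
Truthful bid 13: loses, pays 0, utility 0.
Bid 15 instead: wins, pays 6, utility 13 - 6 = 7.
Since 7 > 0, bidding 15 is strictly better here, so truthful bidding is not dominant.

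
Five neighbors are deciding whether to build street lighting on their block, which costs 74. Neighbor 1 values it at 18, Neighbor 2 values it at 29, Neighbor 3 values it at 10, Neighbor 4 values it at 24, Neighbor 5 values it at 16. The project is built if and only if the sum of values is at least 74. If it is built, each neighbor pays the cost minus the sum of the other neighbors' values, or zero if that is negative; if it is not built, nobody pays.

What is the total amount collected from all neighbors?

Total value 97 ≥ cost 74, so it is built.
Neighbor 1: others sum to 79; max(0, 74 - 79) = 0.
Neighbor 2: others sum to 68; max(0, 74 - 68) = 6.
Neighbor 3: others sum to 87; max(0, 74 - 87) = 0.
Neighbor 4: others sum to 73; max(0, 74 - 73) = 1.
Neighbor 5: others sum to 81; max(0, 74 - 81) = 0.
Total collected = 0 + 6 + 0 + 1 + 0 = 7.

7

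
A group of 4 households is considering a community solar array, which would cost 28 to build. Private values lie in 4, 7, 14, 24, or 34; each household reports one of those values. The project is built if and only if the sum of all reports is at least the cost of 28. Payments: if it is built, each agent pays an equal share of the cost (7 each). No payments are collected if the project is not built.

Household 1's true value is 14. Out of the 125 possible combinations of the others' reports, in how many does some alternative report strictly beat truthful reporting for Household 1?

1

Others report (4, 4, 4): truth gives 0; report 24 gives 7 > 0. Violating.
Others report (4, 4, 7): truth gives 7; no alternative beats it.
Others report (4, 4, 14): truth gives 7; no alternative beats it.
(Checking all 125 profiles: 1 has a profitable deviation, 124 do not.)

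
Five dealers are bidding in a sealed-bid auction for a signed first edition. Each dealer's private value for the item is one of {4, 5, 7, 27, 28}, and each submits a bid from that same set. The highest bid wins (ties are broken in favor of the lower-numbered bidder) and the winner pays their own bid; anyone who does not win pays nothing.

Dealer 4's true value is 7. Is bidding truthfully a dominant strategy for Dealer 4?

No

Consider the case where Dealer 1 bids 4, Dealer 2 bids 4, Dealer 3 bids 4 and Dealer 5 bids 4.
Truthful bid 7: wins, pays 7, utility 7 - 7 = 0.
Bid 5 instead: wins, pays 5, utility 7 - 5 = 2.
Since 2 > 0, bidding 5 is strictly better here, so truthful bidding is not dominant.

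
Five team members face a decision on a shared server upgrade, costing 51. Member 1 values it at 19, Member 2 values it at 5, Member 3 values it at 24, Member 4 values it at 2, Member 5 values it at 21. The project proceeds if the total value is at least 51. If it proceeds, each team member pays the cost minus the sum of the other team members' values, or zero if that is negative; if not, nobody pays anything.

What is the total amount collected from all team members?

Total value 71 ≥ cost 51, so it is built.
Member 1: others sum to 52; max(0, 51 - 52) = 0.
Member 2: others sum to 66; max(0, 51 - 66) = 0.
Member 3: others sum to 47; max(0, 51 - 47) = 4.
Member 4: others sum to 69; max(0, 51 - 69) = 0.
Member 5: others sum to 50; max(0, 51 - 50) = 1.
Total collected = 0 + 0 + 4 + 0 + 1 = 5.

5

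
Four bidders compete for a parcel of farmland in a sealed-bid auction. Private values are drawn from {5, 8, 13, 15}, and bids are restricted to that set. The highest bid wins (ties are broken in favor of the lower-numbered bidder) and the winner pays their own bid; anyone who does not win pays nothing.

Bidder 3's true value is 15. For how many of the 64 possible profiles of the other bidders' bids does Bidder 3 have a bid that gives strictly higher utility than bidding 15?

12

Others bid (5, 5, 5): truth gives 0; bid 8 gives 7 > 0. Violating.
Others bid (5, 5, 8): truth gives 0; bid 8 gives 7 > 0. Violating.
Others bid (5, 5, 13): truth gives 0; bid 13 gives 2 > 0. Violating.
Others bid (5, 8, 5): truth gives 0; bid 13 gives 2 > 0. Violating.
Others bid (5, 5, 15): truth gives 0; no alternative beats it.
Others bid (5, 8, 15): truth gives 0; no alternative beats it.
(Checking all 64 profiles: 12 have a profitable deviation, 52 do not.)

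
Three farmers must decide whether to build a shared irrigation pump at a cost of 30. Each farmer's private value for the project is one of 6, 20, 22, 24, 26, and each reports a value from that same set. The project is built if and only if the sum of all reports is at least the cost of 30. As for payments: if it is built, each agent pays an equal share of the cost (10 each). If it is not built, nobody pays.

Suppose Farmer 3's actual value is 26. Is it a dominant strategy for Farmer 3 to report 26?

Check each profile of the others' reports and compare truth against every alternative report.
Others report (6, 6): truth gives 16, best alternative gives 16.
Others report (6, 20): truth gives 16, best alternative gives 16.
Others report (6, 22): truth gives 16, best alternative gives 16.
Others report (6, 24): truth gives 16, best alternative gives 16.
Others report (6, 26): truth gives 16, best alternative gives 16.
Others report (20, 6): truth gives 16, best alternative gives 16.
(Remaining 19 profiles checked similarly; truth is weakly best in each.)
In every case the truthful report is at least as good as any alternative, so it is a dominant strategy.

Yes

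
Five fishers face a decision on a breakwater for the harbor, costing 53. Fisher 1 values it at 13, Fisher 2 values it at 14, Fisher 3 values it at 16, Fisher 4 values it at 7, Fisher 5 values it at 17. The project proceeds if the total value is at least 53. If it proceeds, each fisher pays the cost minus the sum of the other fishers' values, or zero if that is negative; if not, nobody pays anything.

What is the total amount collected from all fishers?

Total value 67 ≥ cost 53, so it is built.
Fisher 1: others sum to 54; max(0, 53 - 54) = 0.
Fisher 2: others sum to 53; max(0, 53 - 53) = 0.
Fisher 3: others sum to 51; max(0, 53 - 51) = 2.
Fisher 4: others sum to 60; max(0, 53 - 60) = 0.
Fisher 5: others sum to 50; max(0, 53 - 50) = 3.
Total collected = 0 + 0 + 2 + 0 + 3 = 5.

5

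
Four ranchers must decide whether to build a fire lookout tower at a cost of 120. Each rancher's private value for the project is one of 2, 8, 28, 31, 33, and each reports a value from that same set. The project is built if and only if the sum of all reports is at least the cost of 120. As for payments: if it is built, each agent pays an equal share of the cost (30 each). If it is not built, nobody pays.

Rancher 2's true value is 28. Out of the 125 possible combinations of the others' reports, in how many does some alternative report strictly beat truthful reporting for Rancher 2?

Others report (28, 31, 33): truth gives -2; report 2 gives 0 > -2. Violating.
Others report (28, 33, 31): truth gives -2; report 2 gives 0 > -2. Violating.
Others report (28, 33, 33): truth gives -2; report 2 gives 0 > -2. Violating.
Others report (31, 28, 33): truth gives -2; report 2 gives 0 > -2. Violating.
Others report (2, 2, 2): truth gives 0; no alternative beats it.
Others report (2, 2, 8): truth gives 0; no alternative beats it.
(Checking all 125 profiles: 17 have a profitable deviation, 108 do not.)

17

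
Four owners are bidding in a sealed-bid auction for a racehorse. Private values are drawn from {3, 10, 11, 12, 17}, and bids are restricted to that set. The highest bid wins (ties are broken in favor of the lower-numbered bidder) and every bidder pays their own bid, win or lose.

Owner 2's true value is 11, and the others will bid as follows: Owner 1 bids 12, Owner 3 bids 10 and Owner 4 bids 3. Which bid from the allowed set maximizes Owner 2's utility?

Bid 3: loses but pays 3, utility -3.
Bid 10: loses but pays 10, utility -10.
Bid 11: loses but pays 11, utility -11.
Bid 12: loses but pays 12, utility -12.
Bid 17: wins, pays 17, utility 11 - 17 = -6.
The best choice is 3 with utility -3.

3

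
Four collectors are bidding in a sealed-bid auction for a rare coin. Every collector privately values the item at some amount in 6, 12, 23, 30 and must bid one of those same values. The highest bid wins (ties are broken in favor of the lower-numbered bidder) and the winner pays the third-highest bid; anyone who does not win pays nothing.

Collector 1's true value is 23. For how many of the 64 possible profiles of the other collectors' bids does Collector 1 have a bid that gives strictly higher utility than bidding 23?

Others bid (6, 6, 30): truth gives 0; bid 30 gives 17 > 0. Violating.
Others bid (6, 12, 30): truth gives 0; bid 30 gives 11 > 0. Violating.
Others bid (6, 30, 6): truth gives 0; bid 30 gives 17 > 0. Violating.
Others bid (6, 30, 12): truth gives 0; bid 30 gives 11 > 0. Violating.
Others bid (6, 6, 6): truth gives 17; no alternative beats it.
Others bid (6, 6, 12): truth gives 17; no alternative beats it.
(Checking all 64 profiles: 12 have a profitable deviation, 52 do not.)

12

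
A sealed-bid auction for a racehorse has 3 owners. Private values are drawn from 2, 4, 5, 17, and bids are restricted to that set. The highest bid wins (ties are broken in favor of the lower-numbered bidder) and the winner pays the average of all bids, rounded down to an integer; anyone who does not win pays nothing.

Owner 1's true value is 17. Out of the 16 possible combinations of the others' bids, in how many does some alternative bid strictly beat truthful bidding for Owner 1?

9

Others bid (2, 2): truth gives 10; bid 2 gives 15 > 10. Violating.
Others bid (2, 4): truth gives 10; bid 4 gives 14 > 10. Violating.
Others bid (2, 5): truth gives 9; bid 5 gives 13 > 9. Violating.
Others bid (4, 2): truth gives 10; bid 4 gives 14 > 10. Violating.
Others bid (2, 17): truth gives 5; no alternative beats it.
Others bid (4, 17): truth gives 5; no alternative beats it.
(Checking all 16 profiles: 9 have a profitable deviation, 7 do not.)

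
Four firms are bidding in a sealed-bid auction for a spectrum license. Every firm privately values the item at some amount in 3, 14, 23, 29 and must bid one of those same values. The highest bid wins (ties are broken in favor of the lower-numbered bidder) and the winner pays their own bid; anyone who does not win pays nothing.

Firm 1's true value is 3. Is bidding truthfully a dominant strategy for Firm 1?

Check each profile of the others' bids and compare truth against every alternative bid.
Others bid (3, 3, 3): truth gives 0, best alternative gives -11.
Others bid (3, 3, 14): truth gives 0, best alternative gives -11.
Others bid (3, 14, 3): truth gives 0, best alternative gives -11.
Others bid (3, 14, 14): truth gives 0, best alternative gives -11.
Others bid (14, 3, 3): truth gives 0, best alternative gives -11.
Others bid (14, 3, 14): truth gives 0, best alternative gives -11.
(Remaining 58 profiles checked similarly; truth is weakly best in each.)
In every case the truthful bid is at least as good as any alternative, so it is a dominant strategy.

Yes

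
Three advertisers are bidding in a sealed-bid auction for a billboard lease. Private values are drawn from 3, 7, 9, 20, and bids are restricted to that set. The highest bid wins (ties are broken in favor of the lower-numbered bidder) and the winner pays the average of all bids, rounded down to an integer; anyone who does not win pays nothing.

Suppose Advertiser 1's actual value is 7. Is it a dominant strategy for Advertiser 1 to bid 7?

Consider the case where Advertiser 2 bids 3 and Advertiser 3 bids 3.
Truthful bid 7: wins, pays 4, utility 7 - 4 = 3.
Bid 3 instead: wins, pays 3, utility 7 - 3 = 4.
Since 4 > 3, bidding 3 is strictly better here, so truthful bidding is not dominant.

No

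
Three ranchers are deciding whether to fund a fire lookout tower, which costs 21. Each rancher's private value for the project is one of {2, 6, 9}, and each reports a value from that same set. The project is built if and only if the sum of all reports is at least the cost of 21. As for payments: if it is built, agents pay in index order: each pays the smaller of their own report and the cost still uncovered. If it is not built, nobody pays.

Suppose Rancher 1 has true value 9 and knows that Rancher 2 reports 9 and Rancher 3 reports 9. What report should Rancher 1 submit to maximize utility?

6

Report 2: project not built, utility 0.
Report 6: project built, pays 6, utility 9 - 6 = 3.
Report 9: project built, pays 9, utility 9 - 9 = 0.
The best choice is 6 with utility 3.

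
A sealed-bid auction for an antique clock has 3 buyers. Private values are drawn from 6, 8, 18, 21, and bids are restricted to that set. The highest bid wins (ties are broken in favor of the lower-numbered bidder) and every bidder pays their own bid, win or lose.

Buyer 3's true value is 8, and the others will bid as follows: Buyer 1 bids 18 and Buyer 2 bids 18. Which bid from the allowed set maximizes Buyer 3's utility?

6

Bid 6: loses but pays 6, utility -6.
Bid 8: loses but pays 8, utility -8.
Bid 18: loses but pays 18, utility -18.
Bid 21: wins, pays 21, utility 8 - 21 = -13.
The best choice is 6 with utility -6.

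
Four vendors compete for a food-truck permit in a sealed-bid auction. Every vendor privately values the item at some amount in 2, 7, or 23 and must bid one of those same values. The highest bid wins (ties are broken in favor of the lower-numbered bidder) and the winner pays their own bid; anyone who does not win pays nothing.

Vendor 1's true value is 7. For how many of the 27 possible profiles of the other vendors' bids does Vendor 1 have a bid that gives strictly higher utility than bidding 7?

1

Others bid (2, 2, 2): truth gives 0; bid 2 gives 5 > 0. Violating.
Others bid (2, 2, 7): truth gives 0; no alternative beats it.
Others bid (2, 2, 23): truth gives 0; no alternative beats it.
(Checking all 27 profiles: 1 has a profitable deviation, 26 do not.)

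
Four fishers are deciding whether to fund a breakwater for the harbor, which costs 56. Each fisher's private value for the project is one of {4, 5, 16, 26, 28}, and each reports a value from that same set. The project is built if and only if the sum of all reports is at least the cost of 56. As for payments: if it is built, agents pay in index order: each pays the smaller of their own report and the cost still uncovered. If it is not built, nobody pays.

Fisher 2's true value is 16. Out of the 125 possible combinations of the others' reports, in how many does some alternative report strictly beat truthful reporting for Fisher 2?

Others report (4, 26, 26): truth gives 0; report 4 gives 12 > 0. Violating.
Others report (4, 26, 28): truth gives 0; report 4 gives 12 > 0. Violating.
Others report (4, 28, 26): truth gives 0; report 4 gives 12 > 0. Violating.
Others report (4, 28, 28): truth gives 0; report 4 gives 12 > 0. Violating.
Others report (4, 4, 4): truth gives 0; no alternative beats it.
Others report (4, 4, 5): truth gives 0; no alternative beats it.
(Checking all 125 profiles: 50 have a profitable deviation, 75 do not.)

50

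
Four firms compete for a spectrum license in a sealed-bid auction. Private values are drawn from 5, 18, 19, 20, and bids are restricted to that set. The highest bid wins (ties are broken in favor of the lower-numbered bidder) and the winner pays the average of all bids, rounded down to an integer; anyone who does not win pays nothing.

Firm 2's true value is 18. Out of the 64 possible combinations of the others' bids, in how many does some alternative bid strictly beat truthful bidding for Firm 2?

26

Others bid (5, 5, 19): truth gives 0; bid 19 gives 6 > 0. Violating.
Others bid (5, 5, 20): truth gives 0; bid 20 gives 6 > 0. Violating.
Others bid (5, 18, 19): truth gives 0; bid 19 gives 3 > 0. Violating.
Others bid (5, 18, 20): truth gives 0; bid 20 gives 3 > 0. Violating.
Others bid (5, 5, 5): truth gives 10; no alternative beats it.
Others bid (5, 5, 18): truth gives 7; no alternative beats it.
(Checking all 64 profiles: 26 have a profitable deviation, 38 do not.)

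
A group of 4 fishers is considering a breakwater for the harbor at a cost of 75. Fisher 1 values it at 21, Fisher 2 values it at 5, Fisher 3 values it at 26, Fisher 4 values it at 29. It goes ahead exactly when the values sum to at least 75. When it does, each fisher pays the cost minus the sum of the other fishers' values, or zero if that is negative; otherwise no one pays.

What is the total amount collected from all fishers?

58

Total value 81 ≥ cost 75, so it is built.
Fisher 1: others sum to 60; max(0, 75 - 60) = 15.
Fisher 2: others sum to 76; max(0, 75 - 76) = 0.
Fisher 3: others sum to 55; max(0, 75 - 55) = 20.
Fisher 4: others sum to 52; max(0, 75 - 52) = 23.
Total collected = 15 + 0 + 20 + 23 = 58.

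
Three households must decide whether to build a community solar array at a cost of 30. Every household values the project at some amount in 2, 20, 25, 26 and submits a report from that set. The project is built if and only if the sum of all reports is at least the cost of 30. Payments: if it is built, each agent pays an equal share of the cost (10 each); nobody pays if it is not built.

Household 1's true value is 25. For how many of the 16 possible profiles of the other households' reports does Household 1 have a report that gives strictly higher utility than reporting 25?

Others report (2, 2): truth gives 0; report 26 gives 15 > 0. Violating.
Others report (2, 20): truth gives 15; no alternative beats it.
Others report (2, 25): truth gives 15; no alternative beats it.
(Checking all 16 profiles: 1 has a profitable deviation, 15 do not.)

1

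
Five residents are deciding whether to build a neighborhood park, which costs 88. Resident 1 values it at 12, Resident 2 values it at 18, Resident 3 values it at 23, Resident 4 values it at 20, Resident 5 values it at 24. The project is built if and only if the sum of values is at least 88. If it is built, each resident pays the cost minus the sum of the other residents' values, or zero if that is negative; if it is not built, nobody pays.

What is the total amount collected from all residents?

Total value 97 ≥ cost 88, so it is built.
Resident 1: others sum to 85; max(0, 88 - 85) = 3.
Resident 2: others sum to 79; max(0, 88 - 79) = 9.
Resident 3: others sum to 74; max(0, 88 - 74) = 14.
Resident 4: others sum to 77; max(0, 88 - 77) = 11.
Resident 5: others sum to 73; max(0, 88 - 73) = 15.
Total collected = 3 + 9 + 14 + 11 + 15 = 52.

52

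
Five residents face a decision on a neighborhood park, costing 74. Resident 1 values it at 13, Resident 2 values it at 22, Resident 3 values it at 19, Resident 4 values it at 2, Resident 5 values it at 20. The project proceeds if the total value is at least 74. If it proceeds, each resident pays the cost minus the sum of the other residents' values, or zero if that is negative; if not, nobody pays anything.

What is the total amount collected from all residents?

Total value 76 ≥ cost 74, so it is built.
Resident 1: others sum to 63; max(0, 74 - 63) = 11.
Resident 2: others sum to 54; max(0, 74 - 54) = 20.
Resident 3: others sum to 57; max(0, 74 - 57) = 17.
Resident 4: others sum to 74; max(0, 74 - 74) = 0.
Resident 5: others sum to 56; max(0, 74 - 56) = 18.
Total collected = 11 + 20 + 17 + 0 + 18 = 66.

66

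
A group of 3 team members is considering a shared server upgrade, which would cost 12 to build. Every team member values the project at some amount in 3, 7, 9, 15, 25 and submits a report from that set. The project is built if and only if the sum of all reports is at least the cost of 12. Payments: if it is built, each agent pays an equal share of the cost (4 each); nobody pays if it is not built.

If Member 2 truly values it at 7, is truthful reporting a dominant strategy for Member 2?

Yes

Check each profile of the others' reports and compare truth against every alternative report.
Others report (3, 3): truth gives 3, best alternative gives 3.
Others report (3, 7): truth gives 3, best alternative gives 3.
Others report (3, 9): truth gives 3, best alternative gives 3.
Others report (3, 15): truth gives 3, best alternative gives 3.
Others report (3, 25): truth gives 3, best alternative gives 3.
Others report (7, 3): truth gives 3, best alternative gives 3.
(Remaining 19 profiles checked similarly; truth is weakly best in each.)
In every case the truthful report is at least as good as any alternative, so it is a dominant strategy.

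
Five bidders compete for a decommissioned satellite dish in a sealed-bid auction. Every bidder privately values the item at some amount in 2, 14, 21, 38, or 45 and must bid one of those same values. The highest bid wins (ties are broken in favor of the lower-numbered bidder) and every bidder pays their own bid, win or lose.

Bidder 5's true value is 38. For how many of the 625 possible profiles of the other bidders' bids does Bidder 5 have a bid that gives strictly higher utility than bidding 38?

560

Others bid (2, 2, 2, 2): truth gives 0; bid 14 gives 24 > 0. Violating.
Others bid (2, 2, 2, 14): truth gives 0; bid 21 gives 17 > 0. Violating.
Others bid (2, 2, 2, 38): truth gives -38; bid 2 gives -2 > -38. Violating.
Others bid (2, 2, 2, 45): truth gives -38; bid 2 gives -2 > -38. Violating.
Others bid (2, 2, 2, 21): truth gives 0; no alternative beats it.
Others bid (2, 2, 14, 21): truth gives 0; no alternative beats it.
(Checking all 625 profiles: 560 have a profitable deviation, 65 do not.)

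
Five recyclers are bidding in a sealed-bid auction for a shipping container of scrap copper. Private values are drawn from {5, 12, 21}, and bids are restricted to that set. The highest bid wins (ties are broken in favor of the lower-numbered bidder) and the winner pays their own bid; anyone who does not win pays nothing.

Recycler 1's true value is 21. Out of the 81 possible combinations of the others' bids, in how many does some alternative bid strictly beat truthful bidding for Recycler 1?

16

Others bid (5, 5, 5, 5): truth gives 0; bid 5 gives 16 > 0. Violating.
Others bid (5, 5, 5, 12): truth gives 0; bid 12 gives 9 > 0. Violating.
Others bid (5, 5, 12, 5): truth gives 0; bid 12 gives 9 > 0. Violating.
Others bid (5, 5, 12, 12): truth gives 0; bid 12 gives 9 > 0. Violating.
Others bid (5, 5, 5, 21): truth gives 0; no alternative beats it.
Others bid (5, 5, 12, 21): truth gives 0; no alternative beats it.
(Checking all 81 profiles: 16 have a profitable deviation, 65 do not.)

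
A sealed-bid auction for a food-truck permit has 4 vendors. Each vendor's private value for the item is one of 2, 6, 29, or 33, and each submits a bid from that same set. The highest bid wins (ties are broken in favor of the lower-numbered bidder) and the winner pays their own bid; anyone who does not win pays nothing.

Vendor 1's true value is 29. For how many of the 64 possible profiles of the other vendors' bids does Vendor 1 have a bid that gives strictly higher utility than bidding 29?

Others bid (2, 2, 2): truth gives 0; bid 2 gives 27 > 0. Violating.
Others bid (2, 2, 6): truth gives 0; bid 6 gives 23 > 0. Violating.
Others bid (2, 6, 2): truth gives 0; bid 6 gives 23 > 0. Violating.
Others bid (2, 6, 6): truth gives 0; bid 6 gives 23 > 0. Violating.
Others bid (2, 2, 29): truth gives 0; no alternative beats it.
Others bid (2, 2, 33): truth gives 0; no alternative beats it.
(Checking all 64 profiles: 8 have a profitable deviation, 56 do not.)

8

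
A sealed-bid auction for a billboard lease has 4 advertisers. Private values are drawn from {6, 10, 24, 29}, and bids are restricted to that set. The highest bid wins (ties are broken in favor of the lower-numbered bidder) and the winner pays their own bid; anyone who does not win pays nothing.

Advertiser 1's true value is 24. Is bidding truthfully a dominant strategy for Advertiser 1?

Consider the case where Advertiser 2 bids 6, Advertiser 3 bids 6 and Advertiser 4 bids 6.
Truthful bid 24: wins, pays 24, utility 24 - 24 = 0.
Bid 6 instead: wins, pays 6, utility 24 - 6 = 18.
Since 18 > 0, bidding 6 is strictly better here, so truthful bidding is not dominant.

No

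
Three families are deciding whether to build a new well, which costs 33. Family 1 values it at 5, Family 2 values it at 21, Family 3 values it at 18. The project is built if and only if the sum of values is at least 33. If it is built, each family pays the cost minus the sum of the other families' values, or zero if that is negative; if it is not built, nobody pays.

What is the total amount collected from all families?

Total value 44 ≥ cost 33, so it is built.
Family 1: others sum to 39; max(0, 33 - 39) = 0.
Family 2: others sum to 23; max(0, 33 - 23) = 10.
Family 3: others sum to 26; max(0, 33 - 26) = 7.
Total collected = 0 + 10 + 7 = 17.

17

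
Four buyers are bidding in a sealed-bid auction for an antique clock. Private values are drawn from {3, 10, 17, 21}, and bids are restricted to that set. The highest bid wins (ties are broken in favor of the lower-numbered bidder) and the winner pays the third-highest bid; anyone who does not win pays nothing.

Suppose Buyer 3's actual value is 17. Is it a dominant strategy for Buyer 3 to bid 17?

No

Consider the case where Buyer 1 bids 3, Buyer 2 bids 3 and Buyer 4 bids 21.
Truthful bid 17: loses, pays 0, utility 0.
Bid 21 instead: wins, pays 3, utility 17 - 3 = 14.
Since 14 > 0, bidding 21 is strictly better here, so truthful bidding is not dominant.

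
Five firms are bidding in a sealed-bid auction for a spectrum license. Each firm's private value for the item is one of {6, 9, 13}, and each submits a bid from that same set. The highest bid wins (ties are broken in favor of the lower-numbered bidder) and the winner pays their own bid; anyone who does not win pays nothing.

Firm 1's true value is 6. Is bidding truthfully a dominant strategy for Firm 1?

Check each profile of the others' bids and compare truth against every alternative bid.
Others bid (6, 6, 6, 6): truth gives 0, best alternative gives -3.
Others bid (6, 6, 6, 9): truth gives 0, best alternative gives -3.
Others bid (6, 6, 9, 6): truth gives 0, best alternative gives -3.
Others bid (6, 6, 9, 9): truth gives 0, best alternative gives -3.
Others bid (6, 9, 6, 6): truth gives 0, best alternative gives -3.
Others bid (6, 9, 6, 9): truth gives 0, best alternative gives -3.
(Remaining 75 profiles checked similarly; truth is weakly best in each.)
In every case the truthful bid is at least as good as any alternative, so it is a dominant strategy.

Yes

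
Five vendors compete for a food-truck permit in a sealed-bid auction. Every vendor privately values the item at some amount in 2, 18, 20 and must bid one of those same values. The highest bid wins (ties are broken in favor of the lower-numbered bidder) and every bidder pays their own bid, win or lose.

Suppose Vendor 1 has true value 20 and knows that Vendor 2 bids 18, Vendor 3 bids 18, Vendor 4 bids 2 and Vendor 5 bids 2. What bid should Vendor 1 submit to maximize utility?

Bid 2: loses but pays 2, utility -2.
Bid 18: wins, pays 18, utility 20 - 18 = 2.
Bid 20: wins, pays 20, utility 20 - 20 = 0.
The best choice is 18 with utility 2.

18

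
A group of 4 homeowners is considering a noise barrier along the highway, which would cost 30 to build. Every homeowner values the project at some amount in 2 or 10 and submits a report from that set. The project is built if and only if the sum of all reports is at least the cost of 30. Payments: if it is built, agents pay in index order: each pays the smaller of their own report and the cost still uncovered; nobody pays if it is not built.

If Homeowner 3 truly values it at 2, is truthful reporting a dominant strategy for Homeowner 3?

Yes

Check each profile of the others' reports and compare truth against every alternative report.
Others report (2, 10, 10): truth gives 0, best alternative gives -8.
Others report (10, 2, 10): truth gives 0, best alternative gives -8.
Others report (10, 10, 2): truth gives 0, best alternative gives -8.
Others report (10, 10, 10): truth gives 0, best alternative gives -8.
Others report (2, 2, 2): truth gives 0, best alternative gives 0.
Others report (2, 2, 10): truth gives 0, best alternative gives 0.
(Remaining 2 profiles checked similarly; truth is weakly best in each.)
In every case the truthful report is at least as good as any alternative, so it is a dominant strategy.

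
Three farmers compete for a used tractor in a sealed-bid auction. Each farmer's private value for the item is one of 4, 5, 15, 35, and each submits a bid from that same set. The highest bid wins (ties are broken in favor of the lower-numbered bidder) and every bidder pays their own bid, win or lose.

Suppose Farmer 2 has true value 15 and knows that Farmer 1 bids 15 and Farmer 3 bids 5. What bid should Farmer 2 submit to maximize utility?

4

Bid 4: loses but pays 4, utility -4.
Bid 5: loses but pays 5, utility -5.
Bid 15: loses but pays 15, utility -15.
Bid 35: wins, pays 35, utility 15 - 35 = -20.
The best choice is 4 with utility -4.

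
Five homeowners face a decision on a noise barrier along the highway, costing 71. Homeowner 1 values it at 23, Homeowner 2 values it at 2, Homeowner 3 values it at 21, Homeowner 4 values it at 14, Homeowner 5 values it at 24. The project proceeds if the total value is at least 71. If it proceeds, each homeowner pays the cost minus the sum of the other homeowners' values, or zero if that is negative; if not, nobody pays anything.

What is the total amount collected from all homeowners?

30

Total value 84 ≥ cost 71, so it is built.
Homeowner 1: others sum to 61; max(0, 71 - 61) = 10.
Homeowner 2: others sum to 82; max(0, 71 - 82) = 0.
Homeowner 3: others sum to 63; max(0, 71 - 63) = 8.
Homeowner 4: others sum to 70; max(0, 71 - 70) = 1.
Homeowner 5: others sum to 60; max(0, 71 - 60) = 11.
Total collected = 10 + 0 + 8 + 1 + 11 = 30.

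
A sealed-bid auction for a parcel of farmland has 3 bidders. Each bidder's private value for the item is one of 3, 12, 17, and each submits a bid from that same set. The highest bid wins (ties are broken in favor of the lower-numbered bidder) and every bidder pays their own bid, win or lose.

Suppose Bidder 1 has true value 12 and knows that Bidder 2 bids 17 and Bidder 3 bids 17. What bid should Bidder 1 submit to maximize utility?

Bid 3: loses but pays 3, utility -3.
Bid 12: loses but pays 12, utility -12.
Bid 17: wins, pays 17, utility 12 - 17 = -5.
The best choice is 3 with utility -3.

3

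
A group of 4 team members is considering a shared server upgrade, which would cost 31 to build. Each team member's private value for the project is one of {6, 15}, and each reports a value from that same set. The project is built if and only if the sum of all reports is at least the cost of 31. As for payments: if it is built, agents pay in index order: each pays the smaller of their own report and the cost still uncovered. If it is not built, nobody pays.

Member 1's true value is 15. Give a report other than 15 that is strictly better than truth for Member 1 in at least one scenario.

6

Suppose Member 2 reports 6, Member 3 reports 6 and Member 4 reports 15.
Report 15: project built, pays 15, utility 15 - 15 = 0.
Report 6: project built, pays 6, utility 15 - 6 = 9.
So reporting 6 beats truth here (9 > 0).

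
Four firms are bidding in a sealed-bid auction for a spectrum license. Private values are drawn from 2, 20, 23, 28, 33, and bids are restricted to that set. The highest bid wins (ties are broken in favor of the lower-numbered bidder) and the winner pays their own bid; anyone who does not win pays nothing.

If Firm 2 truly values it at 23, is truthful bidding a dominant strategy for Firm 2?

Consider the case where Firm 1 bids 2, Firm 3 bids 2 and Firm 4 bids 2.
Truthful bid 23: wins, pays 23, utility 23 - 23 = 0.
Bid 20 instead: wins, pays 20, utility 23 - 20 = 3.
Since 3 > 0, bidding 20 is strictly better here, so truthful bidding is not dominant.

No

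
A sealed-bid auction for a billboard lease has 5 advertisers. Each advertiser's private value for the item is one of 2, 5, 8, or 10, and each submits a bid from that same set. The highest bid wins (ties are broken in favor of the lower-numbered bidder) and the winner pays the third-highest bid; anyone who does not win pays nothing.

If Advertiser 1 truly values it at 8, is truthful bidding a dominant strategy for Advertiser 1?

No

Consider the case where Advertiser 2 bids 2, Advertiser 3 bids 2, Advertiser 4 bids 2 and Advertiser 5 bids 10.
Truthful bid 8: loses, pays 0, utility 0.
Bid 10 instead: wins, pays 2, utility 8 - 2 = 6.
Since 6 > 0, bidding 10 is strictly better here, so truthful bidding is not dominant.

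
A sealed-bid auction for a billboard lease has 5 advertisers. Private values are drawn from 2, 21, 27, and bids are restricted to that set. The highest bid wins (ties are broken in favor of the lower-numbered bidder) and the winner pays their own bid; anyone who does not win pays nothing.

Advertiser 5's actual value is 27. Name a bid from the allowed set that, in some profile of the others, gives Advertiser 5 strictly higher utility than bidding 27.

Suppose Advertiser 1 bids 2, Advertiser 2 bids 2, Advertiser 3 bids 2 and Advertiser 4 bids 2.
Bid 27: wins, pays 27, utility 27 - 27 = 0.
Bid 21: wins, pays 21, utility 27 - 21 = 6.
So bidding 21 beats truth here (6 > 0).

21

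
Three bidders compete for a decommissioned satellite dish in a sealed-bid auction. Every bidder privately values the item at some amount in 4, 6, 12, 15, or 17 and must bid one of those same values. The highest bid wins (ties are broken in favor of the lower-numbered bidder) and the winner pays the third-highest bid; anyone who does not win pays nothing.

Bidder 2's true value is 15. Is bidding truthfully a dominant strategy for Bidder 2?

No

Consider the case where Bidder 1 bids 4 and Bidder 3 bids 17.
Truthful bid 15: loses, pays 0, utility 0.
Bid 17 instead: wins, pays 4, utility 15 - 4 = 11.
Since 11 > 0, bidding 17 is strictly better here, so truthful bidding is not dominant.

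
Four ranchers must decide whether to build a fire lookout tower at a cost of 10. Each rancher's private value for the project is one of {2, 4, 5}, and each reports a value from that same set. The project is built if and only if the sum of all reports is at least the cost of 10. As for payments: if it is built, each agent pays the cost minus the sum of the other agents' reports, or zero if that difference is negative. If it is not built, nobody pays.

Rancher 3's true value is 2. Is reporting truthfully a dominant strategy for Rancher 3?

Check each profile of the others' reports and compare truth against every alternative report.
Others report (2, 2, 2): truth gives 0, best alternative gives -2.
Others report (2, 4, 4): truth gives 2, best alternative gives 2.
Others report (2, 4, 5): truth gives 2, best alternative gives 2.
Others report (2, 5, 4): truth gives 2, best alternative gives 2.
Others report (2, 5, 5): truth gives 2, best alternative gives 2.
Others report (4, 2, 4): truth gives 2, best alternative gives 2.
(Remaining 21 profiles checked similarly; truth is weakly best in each.)
In every case the truthful report is at least as good as any alternative, so it is a dominant strategy.

Yes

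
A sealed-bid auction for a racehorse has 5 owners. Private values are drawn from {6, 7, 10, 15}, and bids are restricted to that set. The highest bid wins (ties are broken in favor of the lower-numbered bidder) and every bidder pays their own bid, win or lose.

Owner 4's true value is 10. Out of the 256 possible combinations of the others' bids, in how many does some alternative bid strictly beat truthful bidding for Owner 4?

Others bid (6, 6, 6, 6): truth gives 0; bid 7 gives 3 > 0. Violating.
Others bid (6, 6, 6, 7): truth gives 0; bid 7 gives 3 > 0. Violating.
Others bid (6, 6, 6, 15): truth gives -10; bid 15 gives -5 > -10. Violating.
Others bid (6, 6, 7, 15): truth gives -10; bid 15 gives -5 > -10. Violating.
Others bid (6, 6, 6, 10): truth gives 0; no alternative beats it.
Others bid (6, 6, 7, 6): truth gives 0; no alternative beats it.
(Checking all 256 profiles: 234 have a profitable deviation, 22 do not.)

234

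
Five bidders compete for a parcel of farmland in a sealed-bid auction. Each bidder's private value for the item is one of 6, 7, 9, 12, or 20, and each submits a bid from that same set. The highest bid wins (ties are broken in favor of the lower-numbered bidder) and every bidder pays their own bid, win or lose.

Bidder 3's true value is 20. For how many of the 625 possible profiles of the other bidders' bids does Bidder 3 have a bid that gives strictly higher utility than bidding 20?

369

Others bid (6, 6, 6, 6): truth gives 0; bid 7 gives 13 > 0. Violating.
Others bid (6, 6, 6, 7): truth gives 0; bid 7 gives 13 > 0. Violating.
Others bid (6, 6, 6, 9): truth gives 0; bid 9 gives 11 > 0. Violating.
Others bid (6, 6, 6, 12): truth gives 0; bid 12 gives 8 > 0. Violating.
Others bid (6, 6, 6, 20): truth gives 0; no alternative beats it.
Others bid (6, 6, 7, 20): truth gives 0; no alternative beats it.
(Checking all 625 profiles: 369 have a profitable deviation, 256 do not.)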